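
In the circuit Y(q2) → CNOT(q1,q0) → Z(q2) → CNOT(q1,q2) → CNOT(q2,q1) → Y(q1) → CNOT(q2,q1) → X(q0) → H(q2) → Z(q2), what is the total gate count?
10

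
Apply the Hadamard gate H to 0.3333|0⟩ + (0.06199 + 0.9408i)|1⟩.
(0.2795 + 0.6652i)|0⟩ + (0.1918 - 0.6652i)|1⟩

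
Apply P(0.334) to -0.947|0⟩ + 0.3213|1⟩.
-0.947|0⟩ + (0.3035 + 0.1053i)|1⟩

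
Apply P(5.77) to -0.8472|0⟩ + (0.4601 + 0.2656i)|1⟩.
-0.8472|0⟩ + (0.5312 + 0.005498i)|1⟩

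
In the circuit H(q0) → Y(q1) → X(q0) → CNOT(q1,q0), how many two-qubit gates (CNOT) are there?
1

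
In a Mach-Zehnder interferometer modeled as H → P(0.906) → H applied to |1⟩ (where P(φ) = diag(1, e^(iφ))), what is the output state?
(0.1916 - 0.3935i)|0⟩ + (0.8084 + 0.3935i)|1⟩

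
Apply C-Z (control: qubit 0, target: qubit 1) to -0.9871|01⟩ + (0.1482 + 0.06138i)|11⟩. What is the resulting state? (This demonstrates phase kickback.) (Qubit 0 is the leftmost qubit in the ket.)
-0.9871|01⟩ + (-0.1482 - 0.06138i)|11⟩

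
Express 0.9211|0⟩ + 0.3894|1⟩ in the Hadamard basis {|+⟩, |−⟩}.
0.9267|+⟩ + 0.376|−⟩

With |ψ⟩ = α|0⟩ + β|1⟩, the Hadamard-basis coefficients are ⟨+|ψ⟩ = (α + β)/√2 and ⟨−|ψ⟩ = (α − β)/√2.
Here α = 0.9211, β = 0.3894: (α + β)/√2 = 0.9267, (α − β)/√2 = 0.376.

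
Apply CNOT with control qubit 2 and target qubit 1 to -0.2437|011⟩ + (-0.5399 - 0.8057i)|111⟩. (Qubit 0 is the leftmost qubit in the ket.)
-0.2437|001⟩ + (-0.5399 - 0.8057i)|101⟩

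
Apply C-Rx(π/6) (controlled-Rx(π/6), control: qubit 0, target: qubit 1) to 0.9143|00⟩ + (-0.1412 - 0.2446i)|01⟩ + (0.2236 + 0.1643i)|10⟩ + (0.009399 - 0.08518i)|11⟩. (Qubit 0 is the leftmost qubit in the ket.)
0.9143|00⟩ + (-0.1412 - 0.2446i)|01⟩ + (0.1939 + 0.1563i)|10⟩ + (0.0516 - 0.1401i)|11⟩

C-Rx(π/6) leaves the control-|0⟩ kets |00⟩, |01⟩ unchanged and applies Rx(π/6) to qubit 1 on the control-|1⟩ pair (|10⟩, |11⟩).
Rx(π/6) = [[cos(θ/2), −i·sin(θ/2)], [−i·sin(θ/2), cos(θ/2)]]; θ = π/6, cos(θ/2) ≈ 0.965926, sin(θ/2) ≈ 0.258819.
With a = amp(|10⟩) = (0.2236 + 0.1643i) and b = amp(|11⟩) = (0.009399 - 0.08518i):
new amp(|10⟩) = (0.965926)·a + (-0.258819i)·b = (0.1939 + 0.1563i)
new amp(|11⟩) = (-0.258819i)·a + (0.965926)·b = (0.0516 - 0.1401i)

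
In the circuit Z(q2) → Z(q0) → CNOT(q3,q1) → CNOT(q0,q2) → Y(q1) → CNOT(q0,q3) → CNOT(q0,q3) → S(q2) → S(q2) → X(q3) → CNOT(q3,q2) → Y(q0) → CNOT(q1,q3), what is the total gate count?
13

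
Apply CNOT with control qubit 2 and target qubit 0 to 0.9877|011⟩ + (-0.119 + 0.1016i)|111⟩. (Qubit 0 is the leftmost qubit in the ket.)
(-0.119 + 0.1016i)|011⟩ + 0.9877|111⟩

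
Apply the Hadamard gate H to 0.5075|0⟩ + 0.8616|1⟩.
0.9681|0⟩ - 0.2504|1⟩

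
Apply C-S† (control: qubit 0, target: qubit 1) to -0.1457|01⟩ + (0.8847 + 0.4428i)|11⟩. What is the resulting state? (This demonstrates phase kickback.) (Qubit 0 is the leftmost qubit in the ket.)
-0.1457|01⟩ + (0.4428 - 0.8847i)|11⟩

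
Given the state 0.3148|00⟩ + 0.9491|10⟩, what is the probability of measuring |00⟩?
0.0991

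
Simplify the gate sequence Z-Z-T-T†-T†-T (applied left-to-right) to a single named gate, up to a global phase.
I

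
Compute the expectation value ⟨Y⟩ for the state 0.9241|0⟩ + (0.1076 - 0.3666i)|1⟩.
-0.6776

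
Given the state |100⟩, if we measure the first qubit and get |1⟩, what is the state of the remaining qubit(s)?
|00⟩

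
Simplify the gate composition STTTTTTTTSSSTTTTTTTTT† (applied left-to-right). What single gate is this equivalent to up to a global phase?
T†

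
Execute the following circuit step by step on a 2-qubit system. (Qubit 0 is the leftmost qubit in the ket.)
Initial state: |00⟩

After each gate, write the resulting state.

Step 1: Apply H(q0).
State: 1/√2|00⟩ + 1/√2|10⟩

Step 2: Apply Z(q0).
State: 1/√2|00⟩ - 1/√2|10⟩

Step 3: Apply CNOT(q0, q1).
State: 1/√2|00⟩ - 1/√2|11⟩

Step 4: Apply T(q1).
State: 1/√2|00⟩ + (-1/2 - (1/2)i)|11⟩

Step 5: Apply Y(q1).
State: (1/√2)i|01⟩ + (-1/2 + (1/2)i)|10⟩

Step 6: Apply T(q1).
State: (-1/2 + (1/2)i)|01⟩ + (-1/2 + (1/2)i)|10⟩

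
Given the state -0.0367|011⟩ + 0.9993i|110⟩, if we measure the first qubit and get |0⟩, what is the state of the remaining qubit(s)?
-|11⟩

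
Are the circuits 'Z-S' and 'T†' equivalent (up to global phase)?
No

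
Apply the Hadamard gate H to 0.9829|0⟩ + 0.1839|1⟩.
0.8251|0⟩ + 0.565|1⟩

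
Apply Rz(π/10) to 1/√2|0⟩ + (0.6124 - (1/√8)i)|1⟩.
(0.6984 - 0.1106i)|0⟩ + (0.6602 - 0.2534i)|1⟩

Rz(π/10) = [[e^(−iθ/2), 0], [0, e^(iθ/2)]] with e^(±iθ/2) = cos(θ/2) ± i·sin(θ/2); θ = π/10, cos(θ/2) ≈ 0.987688, sin(θ/2) ≈ 0.156434.
With a = amp(|0⟩) = 1/√2 and b = amp(|1⟩) = (0.6124 - (1/√8)i):
new amp(|0⟩) = (0.987688 - 0.156434i)·a = (0.6984 - 0.1106i)
new amp(|1⟩) = (0.987688 + 0.156434i)·b = (0.6602 - 0.2534i)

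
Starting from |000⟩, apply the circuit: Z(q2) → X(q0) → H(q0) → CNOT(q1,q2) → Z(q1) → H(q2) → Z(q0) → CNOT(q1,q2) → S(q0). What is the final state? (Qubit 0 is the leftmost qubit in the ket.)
1/2|000⟩ + 1/2|001⟩ + (1/2)i|100⟩ + (1/2)i|101⟩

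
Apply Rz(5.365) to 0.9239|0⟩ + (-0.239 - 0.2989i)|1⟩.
(-0.8282 - 0.4094i)|0⟩ + (0.3467 + 0.162i)|1⟩

Rz(5.365) = [[e^(−iθ/2), 0], [0, e^(iθ/2)]] with e^(±iθ/2) = cos(θ/2) ± i·sin(θ/2); θ = 5.365, cos(θ/2) ≈ -0.896455, sin(θ/2) ≈ 0.443135.
With a = amp(|0⟩) = 0.9239 and b = amp(|1⟩) = (-0.239 - 0.2989i):
new amp(|0⟩) = (-0.896455 - 0.443135i)·a = (-0.8282 - 0.4094i)
new amp(|1⟩) = (-0.896455 + 0.443135i)·b = (0.3467 + 0.162i)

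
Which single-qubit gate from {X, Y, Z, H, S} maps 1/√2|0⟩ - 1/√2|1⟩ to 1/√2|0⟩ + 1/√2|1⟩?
Z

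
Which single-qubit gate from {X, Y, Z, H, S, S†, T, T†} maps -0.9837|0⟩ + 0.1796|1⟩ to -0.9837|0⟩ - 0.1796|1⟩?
Z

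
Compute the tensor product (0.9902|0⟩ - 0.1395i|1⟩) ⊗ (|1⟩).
0.9902|01⟩ - 0.1395i|11⟩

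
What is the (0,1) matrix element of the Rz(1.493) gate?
0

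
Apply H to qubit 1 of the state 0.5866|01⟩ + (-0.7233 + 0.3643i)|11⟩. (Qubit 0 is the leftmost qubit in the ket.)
0.4148|00⟩ - 0.4148|01⟩ + (-0.5115 + 0.2576i)|10⟩ + (0.5115 - 0.2576i)|11⟩

H on qubit 1 mixes each pair of kets that differ only in qubit 1: amplitudes (a, b) of (|…0…⟩, |…1…⟩) become ((a + b)/√2, (a − b)/√2). Kets absent from the input have amplitude 0.
(|00⟩, |01⟩): (a, b) = (0, 0.5866) → (0.4148, -0.4148)
(|10⟩, |11⟩): (a, b) = (0, (-0.7233 + 0.3643i)) → ((-0.5115 + 0.2576i), (0.5115 - 0.2576i))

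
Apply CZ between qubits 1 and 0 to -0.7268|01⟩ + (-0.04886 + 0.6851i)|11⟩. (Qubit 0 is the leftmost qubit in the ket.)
-0.7268|01⟩ + (0.04886 - 0.6851i)|11⟩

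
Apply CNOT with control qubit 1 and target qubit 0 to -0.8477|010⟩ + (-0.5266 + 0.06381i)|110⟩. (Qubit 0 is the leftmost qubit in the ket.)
(-0.5266 + 0.06381i)|010⟩ - 0.8477|110⟩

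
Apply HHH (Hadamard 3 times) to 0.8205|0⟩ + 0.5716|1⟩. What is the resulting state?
0.9844|0⟩ + 0.176|1⟩

H² = I, so H^3 = H: a single Hadamard. With (a, b) = (0.8205, 0.5716), H gives ((a + b)/√2, (a − b)/√2) = (0.9844, 0.176).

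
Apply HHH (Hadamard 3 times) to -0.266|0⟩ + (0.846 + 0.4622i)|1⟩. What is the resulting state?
(0.4101 + 0.3268i)|0⟩ + (-0.7863 - 0.3268i)|1⟩

H² = I, so H^3 = H: a single Hadamard. With (a, b) = (-0.266, (0.846 + 0.4622i)), H gives ((a + b)/√2, (a − b)/√2) = ((0.4101 + 0.3268i), (-0.7863 - 0.3268i)).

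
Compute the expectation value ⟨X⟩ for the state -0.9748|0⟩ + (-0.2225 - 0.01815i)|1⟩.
0.4338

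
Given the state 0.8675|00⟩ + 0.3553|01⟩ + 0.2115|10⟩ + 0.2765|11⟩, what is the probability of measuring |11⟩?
0.07645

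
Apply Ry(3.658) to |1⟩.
-0.9669|0⟩ - 0.2553|1⟩

Ry(3.658) = [[cos(θ/2), −sin(θ/2)], [sin(θ/2), cos(θ/2)]]; θ = 3.658, cos(θ/2) ≈ -0.255344, sin(θ/2) ≈ 0.96685.
With a = amp(|0⟩) = 0 and b = amp(|1⟩) = 1:
new amp(|0⟩) = (-0.255344)·a + (-0.96685)·b = -0.9669
new amp(|1⟩) = (0.96685)·a + (-0.255344)·b = -0.2553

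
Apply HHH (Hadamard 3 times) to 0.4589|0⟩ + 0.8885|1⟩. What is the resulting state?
0.9528|0⟩ - 0.3038|1⟩

H² = I, so H^3 = H: a single Hadamard. With (a, b) = (0.4589, 0.8885), H gives ((a + b)/√2, (a − b)/√2) = (0.9528, -0.3038).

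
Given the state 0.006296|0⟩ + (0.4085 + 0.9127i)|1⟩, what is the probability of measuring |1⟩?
0.9999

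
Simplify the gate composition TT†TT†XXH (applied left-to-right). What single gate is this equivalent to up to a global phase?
H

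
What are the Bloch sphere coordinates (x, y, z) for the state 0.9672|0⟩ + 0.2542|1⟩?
(0.4917, 0, 0.8709)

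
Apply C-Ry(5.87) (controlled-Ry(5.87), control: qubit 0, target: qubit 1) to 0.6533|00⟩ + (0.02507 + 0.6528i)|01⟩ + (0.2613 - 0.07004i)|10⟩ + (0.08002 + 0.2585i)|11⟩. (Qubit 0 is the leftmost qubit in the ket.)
0.6533|00⟩ + (0.02507 + 0.6528i)|01⟩ + (-0.2722 + 0.01553i)|10⟩ + (-0.02472 - 0.2674i)|11⟩

C-Ry(5.87) leaves the control-|0⟩ kets |00⟩, |01⟩ unchanged and applies Ry(5.87) to qubit 1 on the control-|1⟩ pair (|10⟩, |11⟩).
Ry(5.87) = [[cos(θ/2), −sin(θ/2)], [sin(θ/2), cos(θ/2)]]; θ = 5.87, cos(θ/2) ≈ -0.978736, sin(θ/2) ≈ 0.205126.
With a = amp(|10⟩) = (0.2613 - 0.07004i) and b = amp(|11⟩) = (0.08002 + 0.2585i):
new amp(|10⟩) = (-0.978736)·a + (-0.205126)·b = (-0.2722 + 0.01553i)
new amp(|11⟩) = (0.205126)·a + (-0.978736)·b = (-0.02472 - 0.2674i)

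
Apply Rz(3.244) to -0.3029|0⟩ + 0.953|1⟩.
(0.0155 + 0.3025i)|0⟩ + (-0.04878 + 0.9518i)|1⟩

Rz(3.244) = [[e^(−iθ/2), 0], [0, e^(iθ/2)]] with e^(±iθ/2) = cos(θ/2) ± i·sin(θ/2); θ = 3.244, cos(θ/2) ≈ -0.0511813, sin(θ/2) ≈ 0.998689.
With a = amp(|0⟩) = -0.3029 and b = amp(|1⟩) = 0.953:
new amp(|0⟩) = (-0.0511813 - 0.998689i)·a = (0.0155 + 0.3025i)
new amp(|1⟩) = (-0.0511813 + 0.998689i)·b = (-0.04878 + 0.9518i)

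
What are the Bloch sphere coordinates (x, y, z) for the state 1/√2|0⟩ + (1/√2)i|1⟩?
(0, 1, 0)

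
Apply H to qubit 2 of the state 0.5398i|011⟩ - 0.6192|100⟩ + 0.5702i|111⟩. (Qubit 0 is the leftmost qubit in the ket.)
0.3817i|010⟩ - 0.3817i|011⟩ - 0.4378|100⟩ - 0.4378|101⟩ + 0.4032i|110⟩ - 0.4032i|111⟩

H on qubit 2 mixes each pair of kets that differ only in qubit 2: amplitudes (a, b) of (|…0…⟩, |…1…⟩) become ((a + b)/√2, (a − b)/√2). Kets absent from the input have amplitude 0.
(|010⟩, |011⟩): (a, b) = (0, 0.5398i) → (0.3817i, -0.3817i)
(|100⟩, |101⟩): (a, b) = (-0.6192, 0) → (-0.4378, -0.4378)
(|110⟩, |111⟩): (a, b) = (0, 0.5702i) → (0.4032i, -0.4032i)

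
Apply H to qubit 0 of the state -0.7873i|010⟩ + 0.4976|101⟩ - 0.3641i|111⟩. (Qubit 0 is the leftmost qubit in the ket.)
0.3519|001⟩ - 0.5567i|010⟩ - 0.2575i|011⟩ - 0.3519|101⟩ - 0.5567i|110⟩ + 0.2575i|111⟩

H on qubit 0 mixes each pair of kets that differ only in qubit 0: amplitudes (a, b) of (|…0…⟩, |…1…⟩) become ((a + b)/√2, (a − b)/√2). Kets absent from the input have amplitude 0.
(|001⟩, |101⟩): (a, b) = (0, 0.4976) → (0.3519, -0.3519)
(|010⟩, |110⟩): (a, b) = (-0.7873i, 0) → (-0.5567i, -0.5567i)
(|011⟩, |111⟩): (a, b) = (0, -0.3641i) → (-0.2575i, 0.2575i)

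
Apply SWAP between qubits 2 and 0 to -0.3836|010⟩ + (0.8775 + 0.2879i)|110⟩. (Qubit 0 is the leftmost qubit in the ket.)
-0.3836|010⟩ + (0.8775 + 0.2879i)|011⟩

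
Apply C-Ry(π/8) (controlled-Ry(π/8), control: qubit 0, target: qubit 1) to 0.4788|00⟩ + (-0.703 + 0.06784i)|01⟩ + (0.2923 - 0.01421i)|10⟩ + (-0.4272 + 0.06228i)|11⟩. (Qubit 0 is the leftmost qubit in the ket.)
0.4788|00⟩ + (-0.703 + 0.06784i)|01⟩ + (0.37 - 0.02609i)|10⟩ + (-0.362 + 0.05831i)|11⟩

C-Ry(π/8) leaves the control-|0⟩ kets |00⟩, |01⟩ unchanged and applies Ry(π/8) to qubit 1 on the control-|1⟩ pair (|10⟩, |11⟩).
Ry(π/8) = [[cos(θ/2), −sin(θ/2)], [sin(θ/2), cos(θ/2)]]; θ = π/8, cos(θ/2) ≈ 0.980785, sin(θ/2) ≈ 0.19509.
With a = amp(|10⟩) = (0.2923 - 0.01421i) and b = amp(|11⟩) = (-0.4272 + 0.06228i):
new amp(|10⟩) = (0.980785)·a + (-0.19509)·b = (0.37 - 0.02609i)
new amp(|11⟩) = (0.19509)·a + (0.980785)·b = (-0.362 + 0.05831i)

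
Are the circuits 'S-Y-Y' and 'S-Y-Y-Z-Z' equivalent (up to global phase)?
Yes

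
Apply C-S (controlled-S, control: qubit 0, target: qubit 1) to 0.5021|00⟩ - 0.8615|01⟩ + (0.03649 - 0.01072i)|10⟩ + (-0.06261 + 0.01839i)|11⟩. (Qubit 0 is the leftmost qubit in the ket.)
0.5021|00⟩ - 0.8615|01⟩ + (0.03649 - 0.01072i)|10⟩ + (-0.01839 - 0.06261i)|11⟩

C-S leaves the control-|0⟩ kets |00⟩, |01⟩ unchanged and applies S to qubit 1 on the control-|1⟩ pair (|10⟩, |11⟩).
S = [[1, 0], [0, i]].
With a = amp(|10⟩) = (0.03649 - 0.01072i) and b = amp(|11⟩) = (-0.06261 + 0.01839i):
new amp(|10⟩) = (1)·a = (0.03649 - 0.01072i)
new amp(|11⟩) = (i)·b = (-0.01839 - 0.06261i)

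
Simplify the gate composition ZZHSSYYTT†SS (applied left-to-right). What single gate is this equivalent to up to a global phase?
H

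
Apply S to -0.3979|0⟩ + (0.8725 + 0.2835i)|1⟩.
-0.3979|0⟩ + (-0.2835 + 0.8725i)|1⟩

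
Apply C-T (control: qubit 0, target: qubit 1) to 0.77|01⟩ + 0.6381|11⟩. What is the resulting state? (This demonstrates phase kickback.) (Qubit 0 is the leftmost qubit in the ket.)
0.77|01⟩ + (0.4512 + 0.4512i)|11⟩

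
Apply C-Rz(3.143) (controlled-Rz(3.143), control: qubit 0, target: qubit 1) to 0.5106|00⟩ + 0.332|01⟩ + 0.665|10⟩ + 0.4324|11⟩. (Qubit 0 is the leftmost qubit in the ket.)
0.5106|00⟩ + 0.332|01⟩ + (-0.0004679 - 0.665i)|10⟩ + (-0.0003043 + 0.4324i)|11⟩

C-Rz(3.143) leaves the control-|0⟩ kets |00⟩, |01⟩ unchanged and applies Rz(3.143) to qubit 1 on the control-|1⟩ pair (|10⟩, |11⟩).
Rz(3.143) = [[e^(−iθ/2), 0], [0, e^(iθ/2)]] with e^(±iθ/2) = cos(θ/2) ± i·sin(θ/2); θ = 3.143, cos(θ/2) ≈ -0.000703673, sin(θ/2) ≈ 1.
With a = amp(|10⟩) = 0.665 and b = amp(|11⟩) = 0.4324:
new amp(|10⟩) = (-0.000703673 - i)·a = (-0.0004679 - 0.665i)
new amp(|11⟩) = (-0.000703673 + i)·b = (-0.0003043 + 0.4324i)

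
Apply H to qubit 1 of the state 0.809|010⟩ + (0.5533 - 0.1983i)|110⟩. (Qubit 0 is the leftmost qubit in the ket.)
0.572|000⟩ - 0.572|010⟩ + (0.3912 - 0.1402i)|100⟩ + (-0.3912 + 0.1402i)|110⟩

H on qubit 1 mixes each pair of kets that differ only in qubit 1: amplitudes (a, b) of (|…0…⟩, |…1…⟩) become ((a + b)/√2, (a − b)/√2). Kets absent from the input have amplitude 0.
(|000⟩, |010⟩): (a, b) = (0, 0.809) → (0.572, -0.572)
(|100⟩, |110⟩): (a, b) = (0, (0.5533 - 0.1983i)) → ((0.3912 - 0.1402i), (-0.3912 + 0.1402i))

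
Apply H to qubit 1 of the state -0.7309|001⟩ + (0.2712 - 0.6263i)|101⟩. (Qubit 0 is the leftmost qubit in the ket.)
-0.5168|001⟩ - 0.5168|011⟩ + (0.1918 - 0.4429i)|101⟩ + (0.1918 - 0.4429i)|111⟩

H on qubit 1 mixes each pair of kets that differ only in qubit 1: amplitudes (a, b) of (|…0…⟩, |…1…⟩) become ((a + b)/√2, (a − b)/√2). Kets absent from the input have amplitude 0.
(|001⟩, |011⟩): (a, b) = (-0.7309, 0) → (-0.5168, -0.5168)
(|101⟩, |111⟩): (a, b) = ((0.2712 - 0.6263i), 0) → ((0.1918 - 0.4429i), (0.1918 - 0.4429i))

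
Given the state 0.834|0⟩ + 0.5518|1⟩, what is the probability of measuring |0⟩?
0.6956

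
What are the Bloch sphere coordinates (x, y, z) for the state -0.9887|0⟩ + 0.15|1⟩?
(-0.2966, 0, 0.955)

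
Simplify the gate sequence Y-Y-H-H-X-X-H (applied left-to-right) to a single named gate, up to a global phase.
H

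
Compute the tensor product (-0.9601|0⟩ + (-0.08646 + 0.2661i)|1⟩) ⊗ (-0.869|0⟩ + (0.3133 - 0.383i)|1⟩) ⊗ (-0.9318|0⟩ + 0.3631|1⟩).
-0.7774|000⟩ + 0.3029|001⟩ + (0.2803 - 0.3426i)|010⟩ + (-0.1092 + 0.1335i)|011⟩ + (-0.07001 + 0.2155i)|100⟩ + (0.02728 - 0.08396i)|101⟩ + (-0.06973 - 0.1085i)|110⟩ + (0.02717 + 0.0423i)|111⟩

amp(|b₁b₂…⟩) = product of the factor amplitudes for bits b₁, b₂, …; only kets whose every factor amplitude is nonzero survive.
|000⟩: (-0.9601)(-0.869)(-0.9318) = -0.7774
|001⟩: (-0.9601)(-0.869)(0.3631) = 0.3029
|010⟩: (-0.9601)(0.3133 - 0.383i)(-0.9318) = (0.2803 - 0.3426i)
|011⟩: (-0.9601)(0.3133 - 0.383i)(0.3631) = (-0.1092 + 0.1335i)
|100⟩: (-0.08646 + 0.2661i)(-0.869)(-0.9318) = (-0.07001 + 0.2155i)
|101⟩: (-0.08646 + 0.2661i)(-0.869)(0.3631) = (0.02728 - 0.08396i)
|110⟩: (-0.08646 + 0.2661i)(0.3133 - 0.383i)(-0.9318) = (-0.06973 - 0.1085i)
|111⟩: (-0.08646 + 0.2661i)(0.3133 - 0.383i)(0.3631) = (0.02717 + 0.0423i)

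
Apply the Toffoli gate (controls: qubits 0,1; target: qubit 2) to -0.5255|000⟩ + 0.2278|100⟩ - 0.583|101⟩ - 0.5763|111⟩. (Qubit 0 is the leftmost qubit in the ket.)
-0.5255|000⟩ + 0.2278|100⟩ - 0.583|101⟩ - 0.5763|110⟩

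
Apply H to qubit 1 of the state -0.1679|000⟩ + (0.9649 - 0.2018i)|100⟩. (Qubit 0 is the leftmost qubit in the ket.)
-0.1187|000⟩ - 0.1187|010⟩ + (0.6823 - 0.1427i)|100⟩ + (0.6823 - 0.1427i)|110⟩

H on qubit 1 mixes each pair of kets that differ only in qubit 1: amplitudes (a, b) of (|…0…⟩, |…1…⟩) become ((a + b)/√2, (a − b)/√2). Kets absent from the input have amplitude 0.
(|000⟩, |010⟩): (a, b) = (-0.1679, 0) → (-0.1187, -0.1187)
(|100⟩, |110⟩): (a, b) = ((0.9649 - 0.2018i), 0) → ((0.6823 - 0.1427i), (0.6823 - 0.1427i))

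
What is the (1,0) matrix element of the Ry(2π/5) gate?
0.5878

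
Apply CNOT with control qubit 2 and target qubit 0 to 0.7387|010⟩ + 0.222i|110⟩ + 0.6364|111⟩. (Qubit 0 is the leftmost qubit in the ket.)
0.7387|010⟩ + 0.6364|011⟩ + 0.222i|110⟩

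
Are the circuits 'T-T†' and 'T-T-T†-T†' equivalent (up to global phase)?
Yes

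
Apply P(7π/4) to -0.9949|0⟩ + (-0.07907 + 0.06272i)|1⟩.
-0.9949|0⟩ + (-0.01156 + 0.1003i)|1⟩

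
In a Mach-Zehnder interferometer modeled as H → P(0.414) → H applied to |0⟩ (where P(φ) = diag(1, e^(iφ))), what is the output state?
(0.9578 + 0.2011i)|0⟩ + (0.04224 - 0.2011i)|1⟩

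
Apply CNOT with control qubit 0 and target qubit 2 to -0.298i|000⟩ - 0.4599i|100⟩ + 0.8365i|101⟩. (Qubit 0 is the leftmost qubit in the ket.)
-0.298i|000⟩ + 0.8365i|100⟩ - 0.4599i|101⟩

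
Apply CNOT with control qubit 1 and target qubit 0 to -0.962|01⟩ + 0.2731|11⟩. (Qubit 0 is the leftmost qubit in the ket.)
0.2731|01⟩ - 0.962|11⟩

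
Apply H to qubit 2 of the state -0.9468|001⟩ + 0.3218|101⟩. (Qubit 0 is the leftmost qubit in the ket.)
-0.6695|000⟩ + 0.6695|001⟩ + 0.2275|100⟩ - 0.2275|101⟩

H on qubit 2 mixes each pair of kets that differ only in qubit 2: amplitudes (a, b) of (|…0…⟩, |…1…⟩) become ((a + b)/√2, (a − b)/√2). Kets absent from the input have amplitude 0.
(|000⟩, |001⟩): (a, b) = (0, -0.9468) → (-0.6695, 0.6695)
(|100⟩, |101⟩): (a, b) = (0, 0.3218) → (0.2275, -0.2275)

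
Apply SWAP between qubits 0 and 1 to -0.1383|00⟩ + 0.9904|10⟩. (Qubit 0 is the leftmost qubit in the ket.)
-0.1383|00⟩ + 0.9904|01⟩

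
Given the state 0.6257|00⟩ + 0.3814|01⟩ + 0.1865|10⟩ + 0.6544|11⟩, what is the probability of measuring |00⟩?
0.3915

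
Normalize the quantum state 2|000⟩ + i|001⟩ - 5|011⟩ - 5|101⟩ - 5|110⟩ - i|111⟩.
0.2222|000⟩ + 0.1111i|001⟩ - 0.5556|011⟩ - 0.5556|101⟩ - 0.5556|110⟩ - 0.1111i|111⟩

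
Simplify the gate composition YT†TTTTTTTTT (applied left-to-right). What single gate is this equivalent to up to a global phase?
Y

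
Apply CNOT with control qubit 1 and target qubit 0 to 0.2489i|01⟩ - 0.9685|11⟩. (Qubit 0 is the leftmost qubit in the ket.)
-0.9685|01⟩ + 0.2489i|11⟩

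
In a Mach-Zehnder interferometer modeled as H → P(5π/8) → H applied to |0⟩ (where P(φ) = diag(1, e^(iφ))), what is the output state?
(0.3087 + 0.4619i)|0⟩ + (0.6913 - 0.4619i)|1⟩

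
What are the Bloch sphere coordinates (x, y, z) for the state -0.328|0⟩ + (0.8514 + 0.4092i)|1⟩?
(-0.5585, -0.2684, -0.7847)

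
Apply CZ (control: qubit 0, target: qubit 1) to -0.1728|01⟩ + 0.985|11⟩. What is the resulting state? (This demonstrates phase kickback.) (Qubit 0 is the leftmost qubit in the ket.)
-0.1728|01⟩ - 0.985|11⟩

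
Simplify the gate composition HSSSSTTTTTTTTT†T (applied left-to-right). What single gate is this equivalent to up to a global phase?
H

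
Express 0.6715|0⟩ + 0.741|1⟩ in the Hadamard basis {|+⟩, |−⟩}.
0.9988|+⟩ - 0.04914|−⟩

With |ψ⟩ = α|0⟩ + β|1⟩, the Hadamard-basis coefficients are ⟨+|ψ⟩ = (α + β)/√2 and ⟨−|ψ⟩ = (α − β)/√2.
Here α = 0.6715, β = 0.741: (α + β)/√2 = 0.9988, (α − β)/√2 = -0.04914.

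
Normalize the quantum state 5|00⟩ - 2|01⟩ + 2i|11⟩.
0.8704|00⟩ - 0.3482|01⟩ + 0.3482i|11⟩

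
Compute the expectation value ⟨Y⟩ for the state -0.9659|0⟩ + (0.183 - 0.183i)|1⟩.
0.3535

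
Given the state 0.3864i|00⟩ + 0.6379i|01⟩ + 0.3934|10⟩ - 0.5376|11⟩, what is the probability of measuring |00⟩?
0.1493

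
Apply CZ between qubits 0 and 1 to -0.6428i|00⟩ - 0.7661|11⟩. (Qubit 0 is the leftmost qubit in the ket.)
-0.6428i|00⟩ + 0.7661|11⟩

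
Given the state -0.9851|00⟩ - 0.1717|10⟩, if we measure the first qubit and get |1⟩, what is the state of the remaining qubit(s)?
-|0⟩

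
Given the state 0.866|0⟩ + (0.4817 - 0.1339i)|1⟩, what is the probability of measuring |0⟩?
0.75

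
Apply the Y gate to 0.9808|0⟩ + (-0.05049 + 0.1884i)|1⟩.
(0.1884 + 0.05049i)|0⟩ + 0.9808i|1⟩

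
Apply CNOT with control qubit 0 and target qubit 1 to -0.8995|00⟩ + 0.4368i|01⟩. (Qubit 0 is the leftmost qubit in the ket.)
-0.8995|00⟩ + 0.4368i|01⟩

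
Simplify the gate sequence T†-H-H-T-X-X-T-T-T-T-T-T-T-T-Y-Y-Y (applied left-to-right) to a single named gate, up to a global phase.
Y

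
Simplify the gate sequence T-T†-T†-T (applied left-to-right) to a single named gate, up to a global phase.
I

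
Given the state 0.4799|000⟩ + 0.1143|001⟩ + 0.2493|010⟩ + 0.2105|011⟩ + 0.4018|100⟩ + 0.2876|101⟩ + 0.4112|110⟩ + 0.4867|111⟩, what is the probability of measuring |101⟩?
0.08271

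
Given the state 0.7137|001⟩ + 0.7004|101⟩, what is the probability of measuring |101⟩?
0.4906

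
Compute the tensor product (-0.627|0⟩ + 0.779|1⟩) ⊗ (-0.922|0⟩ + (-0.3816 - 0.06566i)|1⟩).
0.5781|00⟩ + (0.2393 + 0.04117i)|01⟩ - 0.7182|10⟩ + (-0.2973 - 0.05115i)|11⟩

amp(|b₁b₂…⟩) = product of the factor amplitudes for bits b₁, b₂, …; only kets whose every factor amplitude is nonzero survive.
|00⟩: (-0.627)(-0.922) = 0.5781
|01⟩: (-0.627)(-0.3816 - 0.06566i) = (0.2393 + 0.04117i)
|10⟩: (0.779)(-0.922) = -0.7182
|11⟩: (0.779)(-0.3816 - 0.06566i) = (-0.2973 - 0.05115i)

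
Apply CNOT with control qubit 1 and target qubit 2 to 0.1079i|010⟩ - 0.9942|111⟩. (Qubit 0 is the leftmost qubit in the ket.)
0.1079i|011⟩ - 0.9942|110⟩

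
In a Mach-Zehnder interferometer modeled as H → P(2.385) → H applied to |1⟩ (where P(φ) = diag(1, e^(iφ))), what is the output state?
(0.8636 - 0.3432i)|0⟩ + (0.1364 + 0.3432i)|1⟩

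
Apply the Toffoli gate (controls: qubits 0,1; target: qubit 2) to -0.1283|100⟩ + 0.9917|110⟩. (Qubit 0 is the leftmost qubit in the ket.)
-0.1283|100⟩ + 0.9917|111⟩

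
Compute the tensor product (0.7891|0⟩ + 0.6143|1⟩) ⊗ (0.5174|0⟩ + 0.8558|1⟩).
0.4083|00⟩ + 0.6753|01⟩ + 0.3178|10⟩ + 0.5257|11⟩

amp(|b₁b₂…⟩) = product of the factor amplitudes for bits b₁, b₂, …; only kets whose every factor amplitude is nonzero survive.
|00⟩: (0.7891)(0.5174) = 0.4083
|01⟩: (0.7891)(0.8558) = 0.6753
|10⟩: (0.6143)(0.5174) = 0.3178
|11⟩: (0.6143)(0.8558) = 0.5257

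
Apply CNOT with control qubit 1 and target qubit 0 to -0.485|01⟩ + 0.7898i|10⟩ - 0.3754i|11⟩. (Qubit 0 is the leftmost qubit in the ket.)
-0.3754i|01⟩ + 0.7898i|10⟩ - 0.485|11⟩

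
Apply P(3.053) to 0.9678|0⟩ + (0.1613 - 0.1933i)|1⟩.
0.9678|0⟩ + (-0.1436 + 0.2068i)|1⟩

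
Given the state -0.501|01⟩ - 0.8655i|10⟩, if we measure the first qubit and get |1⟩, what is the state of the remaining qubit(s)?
-i|0⟩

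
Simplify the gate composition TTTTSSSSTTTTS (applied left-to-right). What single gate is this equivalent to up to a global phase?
S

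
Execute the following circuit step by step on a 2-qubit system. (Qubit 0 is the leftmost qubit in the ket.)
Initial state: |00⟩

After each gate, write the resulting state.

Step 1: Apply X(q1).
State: |01⟩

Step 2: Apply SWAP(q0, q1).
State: |10⟩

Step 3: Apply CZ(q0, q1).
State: |10⟩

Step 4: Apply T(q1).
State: |10⟩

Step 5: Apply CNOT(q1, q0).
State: |10⟩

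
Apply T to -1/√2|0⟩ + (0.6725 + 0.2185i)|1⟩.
-1/√2|0⟩ + (0.321 + 0.63i)|1⟩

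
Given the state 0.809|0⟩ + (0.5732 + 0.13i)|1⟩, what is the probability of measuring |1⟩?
0.3455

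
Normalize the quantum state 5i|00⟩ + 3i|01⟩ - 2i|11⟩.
0.8111i|00⟩ + 0.4867i|01⟩ - 0.3244i|11⟩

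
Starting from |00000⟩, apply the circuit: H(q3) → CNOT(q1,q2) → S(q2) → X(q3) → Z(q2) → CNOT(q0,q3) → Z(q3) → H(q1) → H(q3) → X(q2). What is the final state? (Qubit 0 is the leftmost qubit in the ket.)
1/√2|00110⟩ + 1/√2|01110⟩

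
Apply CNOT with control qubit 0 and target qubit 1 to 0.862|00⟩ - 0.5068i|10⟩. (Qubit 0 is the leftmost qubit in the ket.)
0.862|00⟩ - 0.5068i|11⟩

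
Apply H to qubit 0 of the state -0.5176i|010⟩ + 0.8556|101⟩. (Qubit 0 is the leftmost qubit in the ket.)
0.605|001⟩ - 0.366i|010⟩ - 0.605|101⟩ - 0.366i|110⟩

H on qubit 0 mixes each pair of kets that differ only in qubit 0: amplitudes (a, b) of (|…0…⟩, |…1…⟩) become ((a + b)/√2, (a − b)/√2). Kets absent from the input have amplitude 0.
(|001⟩, |101⟩): (a, b) = (0, 0.8556) → (0.605, -0.605)
(|010⟩, |110⟩): (a, b) = (-0.5176i, 0) → (-0.366i, -0.366i)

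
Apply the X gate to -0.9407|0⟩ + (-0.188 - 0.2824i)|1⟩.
(-0.188 - 0.2824i)|0⟩ - 0.9407|1⟩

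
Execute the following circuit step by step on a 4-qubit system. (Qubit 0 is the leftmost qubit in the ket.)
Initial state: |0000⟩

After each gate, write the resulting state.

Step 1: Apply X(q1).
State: |0100⟩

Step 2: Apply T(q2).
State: |0100⟩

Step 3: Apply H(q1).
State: 1/√2|0000⟩ - 1/√2|0100⟩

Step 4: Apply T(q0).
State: 1/√2|0000⟩ - 1/√2|0100⟩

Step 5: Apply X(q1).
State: -1/√2|0000⟩ + 1/√2|0100⟩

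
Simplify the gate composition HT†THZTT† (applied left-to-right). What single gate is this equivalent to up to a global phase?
Z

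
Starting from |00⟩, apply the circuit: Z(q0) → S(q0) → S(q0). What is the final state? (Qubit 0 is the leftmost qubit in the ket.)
|00⟩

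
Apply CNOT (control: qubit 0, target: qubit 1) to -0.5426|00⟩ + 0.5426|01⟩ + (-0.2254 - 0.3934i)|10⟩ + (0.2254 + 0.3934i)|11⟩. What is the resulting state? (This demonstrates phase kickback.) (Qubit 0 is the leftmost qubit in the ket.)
-0.5426|00⟩ + 0.5426|01⟩ + (0.2254 + 0.3934i)|10⟩ + (-0.2254 - 0.3934i)|11⟩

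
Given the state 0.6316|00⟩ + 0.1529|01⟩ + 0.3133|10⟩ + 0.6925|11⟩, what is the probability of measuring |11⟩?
0.4796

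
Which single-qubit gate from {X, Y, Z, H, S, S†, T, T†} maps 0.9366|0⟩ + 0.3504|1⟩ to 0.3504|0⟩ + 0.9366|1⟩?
X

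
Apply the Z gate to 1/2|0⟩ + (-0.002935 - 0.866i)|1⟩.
1/2|0⟩ + (0.002935 + 0.866i)|1⟩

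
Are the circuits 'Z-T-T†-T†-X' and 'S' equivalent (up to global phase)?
No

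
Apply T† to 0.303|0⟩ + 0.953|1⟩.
0.303|0⟩ + (0.6739 - 0.6739i)|1⟩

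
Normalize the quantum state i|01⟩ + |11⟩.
(1/√2)i|01⟩ + 1/√2|11⟩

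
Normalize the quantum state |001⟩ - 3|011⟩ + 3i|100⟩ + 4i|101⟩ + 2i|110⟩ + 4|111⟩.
0.1348|001⟩ - 0.4045|011⟩ + 0.4045i|100⟩ + 0.5394i|101⟩ + 0.2697i|110⟩ + 0.5394|111⟩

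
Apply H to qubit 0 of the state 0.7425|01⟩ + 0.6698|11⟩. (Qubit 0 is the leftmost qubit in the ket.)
0.9986|01⟩ + 0.05141|11⟩

H on qubit 0 mixes each pair of kets that differ only in qubit 0: amplitudes (a, b) of (|…0…⟩, |…1…⟩) become ((a + b)/√2, (a − b)/√2). Kets absent from the input have amplitude 0.
(|01⟩, |11⟩): (a, b) = (0.7425, 0.6698) → (0.9986, 0.05141)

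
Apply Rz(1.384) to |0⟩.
(0.77 - 0.6381i)|0⟩

Rz(1.384) = [[e^(−iθ/2), 0], [0, e^(iθ/2)]] with e^(±iθ/2) = cos(θ/2) ± i·sin(θ/2); θ = 1.384, cos(θ/2) ≈ 0.769971, sin(θ/2) ≈ 0.638078.
With a = amp(|0⟩) = 1 and b = amp(|1⟩) = 0:
new amp(|0⟩) = (0.769971 - 0.638078i)·a = (0.77 - 0.6381i)
new amp(|1⟩) = (0.769971 + 0.638078i)·b = 0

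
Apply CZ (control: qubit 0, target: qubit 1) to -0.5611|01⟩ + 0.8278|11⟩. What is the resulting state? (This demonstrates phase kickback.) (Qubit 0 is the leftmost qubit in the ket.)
-0.5611|01⟩ - 0.8278|11⟩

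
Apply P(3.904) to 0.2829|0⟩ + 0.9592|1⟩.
0.2829|0⟩ + (-0.6937 - 0.6625i)|1⟩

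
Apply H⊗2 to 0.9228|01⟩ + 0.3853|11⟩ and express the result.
0.6541|00⟩ - 0.6541|01⟩ + 0.2688|10⟩ - 0.2688|11⟩

H⊗2 gives amp(|y⟩) = (1/2) Σ_x (−1)^(x·y) amp(|x⟩), where x·y is the number of positions in which both x and y have a 1.
|00⟩: (0.9228 + 0.3853)/2 = 0.6541
|01⟩: (-0.9228 - 0.3853)/2 = -0.6541
|10⟩: (0.9228 - 0.3853)/2 = 0.2688
|11⟩: (-0.9228 + 0.3853)/2 = -0.2688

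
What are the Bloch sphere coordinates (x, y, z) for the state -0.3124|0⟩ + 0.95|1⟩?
(-0.5936, 0, -0.8049)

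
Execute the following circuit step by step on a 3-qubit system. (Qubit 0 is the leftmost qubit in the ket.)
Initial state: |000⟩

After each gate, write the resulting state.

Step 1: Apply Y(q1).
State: i|010⟩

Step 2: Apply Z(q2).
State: i|010⟩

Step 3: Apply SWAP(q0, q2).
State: i|010⟩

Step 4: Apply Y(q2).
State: -|011⟩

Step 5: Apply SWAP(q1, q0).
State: -|101⟩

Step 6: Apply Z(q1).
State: -|101⟩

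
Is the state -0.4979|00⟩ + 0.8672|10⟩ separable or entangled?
Separable

Writing the state as a|00⟩ + b|01⟩ + c|10⟩ + d|11⟩, it is a product state iff ad − bc = 0.
Here (a, b, c, d) = (-0.4979, 0, 0.8672, 0): ad − bc = (-0.4979)(0) − (0)(0.8672) = 0, so the state is separable.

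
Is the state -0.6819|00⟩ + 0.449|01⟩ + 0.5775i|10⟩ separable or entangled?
Entangled

Writing the state as a|00⟩ + b|01⟩ + c|10⟩ + d|11⟩, it is a product state iff ad − bc = 0.
Here (a, b, c, d) = (-0.6819, 0.449, 0.5775i, 0): ad − bc = (-0.6819)(0) − (0.449)(0.5775i) = -0.2593i ≠ 0, so the state is entangled.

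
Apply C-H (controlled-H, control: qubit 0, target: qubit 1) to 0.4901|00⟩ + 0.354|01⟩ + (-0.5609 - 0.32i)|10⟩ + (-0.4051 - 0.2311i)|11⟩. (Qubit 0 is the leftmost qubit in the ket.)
0.4901|00⟩ + 0.354|01⟩ + (-0.6831 - 0.3897i)|10⟩ + (-0.1102 - 0.06286i)|11⟩

C-H leaves the control-|0⟩ kets |00⟩, |01⟩ unchanged and applies H to qubit 1 on the control-|1⟩ pair (|10⟩, |11⟩).
H = [[1/√2, 1/√2], [1/√2, -1/√2]].
With a = amp(|10⟩) = (-0.5609 - 0.32i) and b = amp(|11⟩) = (-0.4051 - 0.2311i):
new amp(|10⟩) = (1/√2)·a + (1/√2)·b = (-0.6831 - 0.3897i)
new amp(|11⟩) = (1/√2)·a + (-1/√2)·b = (-0.1102 - 0.06286i)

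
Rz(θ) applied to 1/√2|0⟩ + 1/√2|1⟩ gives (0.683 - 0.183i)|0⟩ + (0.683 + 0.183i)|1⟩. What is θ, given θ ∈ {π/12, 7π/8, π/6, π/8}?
π/6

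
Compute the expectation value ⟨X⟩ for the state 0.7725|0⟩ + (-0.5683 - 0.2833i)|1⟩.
-0.878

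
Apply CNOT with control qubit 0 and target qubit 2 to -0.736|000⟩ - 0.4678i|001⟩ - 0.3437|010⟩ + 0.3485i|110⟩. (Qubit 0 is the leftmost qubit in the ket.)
-0.736|000⟩ - 0.4678i|001⟩ - 0.3437|010⟩ + 0.3485i|111⟩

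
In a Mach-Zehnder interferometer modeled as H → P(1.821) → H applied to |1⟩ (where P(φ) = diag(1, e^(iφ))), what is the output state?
(0.6238 - 0.4844i)|0⟩ + (0.3762 + 0.4844i)|1⟩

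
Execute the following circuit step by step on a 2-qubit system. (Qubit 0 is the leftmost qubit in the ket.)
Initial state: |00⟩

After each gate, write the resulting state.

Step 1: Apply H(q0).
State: 1/√2|00⟩ + 1/√2|10⟩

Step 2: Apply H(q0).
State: |00⟩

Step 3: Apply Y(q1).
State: i|01⟩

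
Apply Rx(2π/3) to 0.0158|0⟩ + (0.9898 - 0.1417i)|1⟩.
(-0.1148 - 0.8572i)|0⟩ + (0.4949 - 0.08453i)|1⟩

Rx(2π/3) = [[cos(θ/2), −i·sin(θ/2)], [−i·sin(θ/2), cos(θ/2)]]; θ = 2π/3, cos(θ/2) ≈ 0.5, sin(θ/2) ≈ 0.866025.
With a = amp(|0⟩) = 0.0158 and b = amp(|1⟩) = (0.9898 - 0.1417i):
new amp(|0⟩) = (0.5)·a + (-0.866025i)·b = (-0.1148 - 0.8572i)
new amp(|1⟩) = (-0.866025i)·a + (0.5)·b = (0.4949 - 0.08453i)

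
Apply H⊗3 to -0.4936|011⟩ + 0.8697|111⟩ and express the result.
0.133|000⟩ - 0.133|001⟩ - 0.133|010⟩ + 0.133|011⟩ - 0.482|100⟩ + 0.482|101⟩ + 0.482|110⟩ - 0.482|111⟩

H⊗3 gives amp(|y⟩) = (1/2√2) Σ_x (−1)^(x·y) amp(|x⟩), where x·y is the number of positions in which both x and y have a 1.
|000⟩: (-0.4936 + 0.8697)/(2√2) = 0.133
|001⟩: (0.4936 - 0.8697)/(2√2) = -0.133
|010⟩: (0.4936 - 0.8697)/(2√2) = -0.133
|011⟩: (-0.4936 + 0.8697)/(2√2) = 0.133
|100⟩: (-0.4936 - 0.8697)/(2√2) = -0.482
|101⟩: (0.4936 + 0.8697)/(2√2) = 0.482
|110⟩: (0.4936 + 0.8697)/(2√2) = 0.482
|111⟩: (-0.4936 - 0.8697)/(2√2) = -0.482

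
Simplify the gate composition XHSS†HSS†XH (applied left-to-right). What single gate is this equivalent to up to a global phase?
H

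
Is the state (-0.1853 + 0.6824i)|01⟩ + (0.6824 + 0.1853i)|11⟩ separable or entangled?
Separable

Writing the state as a|00⟩ + b|01⟩ + c|10⟩ + d|11⟩, it is a product state iff ad − bc = 0.
Here (a, b, c, d) = (0, (-0.1853 + 0.6824i), 0, (0.6824 + 0.1853i)): ad − bc = (0)(0.6824 + 0.1853i) − (-0.1853 + 0.6824i)(0) = 0, so the state is separable.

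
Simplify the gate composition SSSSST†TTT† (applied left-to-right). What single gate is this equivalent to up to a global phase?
S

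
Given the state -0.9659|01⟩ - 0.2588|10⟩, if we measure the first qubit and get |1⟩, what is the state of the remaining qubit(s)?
-|0⟩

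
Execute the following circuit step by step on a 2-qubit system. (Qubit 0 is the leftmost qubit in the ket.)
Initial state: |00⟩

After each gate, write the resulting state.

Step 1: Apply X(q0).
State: |10⟩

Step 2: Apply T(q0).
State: (1/√2 + (1/√2)i)|10⟩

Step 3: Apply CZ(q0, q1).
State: (1/√2 + (1/√2)i)|10⟩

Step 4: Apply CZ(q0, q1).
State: (1/√2 + (1/√2)i)|10⟩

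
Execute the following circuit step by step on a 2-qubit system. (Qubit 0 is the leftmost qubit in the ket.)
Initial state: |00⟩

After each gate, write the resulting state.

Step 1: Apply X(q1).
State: |01⟩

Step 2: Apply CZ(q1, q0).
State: |01⟩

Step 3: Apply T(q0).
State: |01⟩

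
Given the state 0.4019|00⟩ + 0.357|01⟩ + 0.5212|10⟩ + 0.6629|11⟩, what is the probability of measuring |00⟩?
0.1615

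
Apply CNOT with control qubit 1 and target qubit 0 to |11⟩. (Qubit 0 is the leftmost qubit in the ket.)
|01⟩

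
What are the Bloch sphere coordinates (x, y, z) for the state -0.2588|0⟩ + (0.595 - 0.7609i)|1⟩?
(-0.308, 0.3938, -0.866)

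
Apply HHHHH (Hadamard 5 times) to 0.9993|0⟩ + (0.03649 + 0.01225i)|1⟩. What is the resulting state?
(0.7324 + 0.008662i)|0⟩ + (0.6808 - 0.008662i)|1⟩

H² = I, so H^5 = H: a single Hadamard. With (a, b) = (0.9993, (0.03649 + 0.01225i)), H gives ((a + b)/√2, (a − b)/√2) = ((0.7324 + 0.008662i), (0.6808 - 0.008662i)).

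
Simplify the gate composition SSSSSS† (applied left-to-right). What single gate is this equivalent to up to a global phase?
I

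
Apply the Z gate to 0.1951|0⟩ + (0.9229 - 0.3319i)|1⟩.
0.1951|0⟩ + (-0.9229 + 0.3319i)|1⟩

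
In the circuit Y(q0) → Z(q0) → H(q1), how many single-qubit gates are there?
3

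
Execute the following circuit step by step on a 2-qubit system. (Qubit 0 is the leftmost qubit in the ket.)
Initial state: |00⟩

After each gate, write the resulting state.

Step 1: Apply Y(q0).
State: i|10⟩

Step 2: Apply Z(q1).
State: i|10⟩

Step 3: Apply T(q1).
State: i|10⟩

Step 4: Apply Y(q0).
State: |00⟩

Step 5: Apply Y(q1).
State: i|01⟩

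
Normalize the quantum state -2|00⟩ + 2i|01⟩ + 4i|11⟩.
-1/√6|00⟩ + (1/√6)i|01⟩ + 0.8165i|11⟩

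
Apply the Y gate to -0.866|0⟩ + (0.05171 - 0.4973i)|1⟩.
(-0.4973 - 0.05171i)|0⟩ - 0.866i|1⟩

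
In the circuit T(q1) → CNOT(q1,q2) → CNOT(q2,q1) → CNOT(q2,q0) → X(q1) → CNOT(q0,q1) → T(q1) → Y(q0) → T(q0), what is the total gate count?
9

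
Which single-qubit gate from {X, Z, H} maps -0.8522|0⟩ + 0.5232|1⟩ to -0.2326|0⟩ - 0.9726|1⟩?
H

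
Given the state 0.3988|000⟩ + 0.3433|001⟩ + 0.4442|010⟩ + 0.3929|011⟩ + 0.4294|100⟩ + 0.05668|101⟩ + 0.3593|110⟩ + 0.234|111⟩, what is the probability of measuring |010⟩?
0.1973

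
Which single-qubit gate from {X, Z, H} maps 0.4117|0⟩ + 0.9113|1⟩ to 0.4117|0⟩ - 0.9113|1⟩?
Z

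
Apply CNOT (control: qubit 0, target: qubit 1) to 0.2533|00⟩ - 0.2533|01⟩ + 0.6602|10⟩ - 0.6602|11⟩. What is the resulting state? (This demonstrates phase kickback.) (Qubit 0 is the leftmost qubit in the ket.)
0.2533|00⟩ - 0.2533|01⟩ - 0.6602|10⟩ + 0.6602|11⟩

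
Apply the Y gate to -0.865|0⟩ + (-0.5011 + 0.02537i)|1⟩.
(0.02537 + 0.5011i)|0⟩ - 0.865i|1⟩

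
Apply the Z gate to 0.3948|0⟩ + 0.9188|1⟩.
0.3948|0⟩ - 0.9188|1⟩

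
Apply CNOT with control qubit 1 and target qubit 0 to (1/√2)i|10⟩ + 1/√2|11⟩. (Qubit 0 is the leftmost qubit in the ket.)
1/√2|01⟩ + (1/√2)i|10⟩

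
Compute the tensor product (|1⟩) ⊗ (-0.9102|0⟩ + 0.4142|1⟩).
-0.9102|10⟩ + 0.4142|11⟩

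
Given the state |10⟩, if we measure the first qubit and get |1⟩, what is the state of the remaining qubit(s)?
|0⟩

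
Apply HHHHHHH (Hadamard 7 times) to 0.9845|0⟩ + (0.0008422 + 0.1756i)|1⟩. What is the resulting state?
(0.6967 + 0.1242i)|0⟩ + (0.6956 - 0.1242i)|1⟩

H² = I, so H^7 = H: a single Hadamard. With (a, b) = (0.9845, (0.0008422 + 0.1756i)), H gives ((a + b)/√2, (a − b)/√2) = ((0.6967 + 0.1242i), (0.6956 - 0.1242i)).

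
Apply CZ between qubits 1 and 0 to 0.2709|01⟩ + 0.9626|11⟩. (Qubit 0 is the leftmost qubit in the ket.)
0.2709|01⟩ - 0.9626|11⟩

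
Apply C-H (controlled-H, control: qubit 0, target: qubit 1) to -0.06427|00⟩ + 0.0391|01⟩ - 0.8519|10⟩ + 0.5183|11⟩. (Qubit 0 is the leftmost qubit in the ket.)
-0.06427|00⟩ + 0.0391|01⟩ - 0.2359|10⟩ - 0.9689|11⟩

C-H leaves the control-|0⟩ kets |00⟩, |01⟩ unchanged and applies H to qubit 1 on the control-|1⟩ pair (|10⟩, |11⟩).
H = [[1/√2, 1/√2], [1/√2, -1/√2]].
With a = amp(|10⟩) = -0.8519 and b = amp(|11⟩) = 0.5183:
new amp(|10⟩) = (1/√2)·a + (1/√2)·b = -0.2359
new amp(|11⟩) = (1/√2)·a + (-1/√2)·b = -0.9689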